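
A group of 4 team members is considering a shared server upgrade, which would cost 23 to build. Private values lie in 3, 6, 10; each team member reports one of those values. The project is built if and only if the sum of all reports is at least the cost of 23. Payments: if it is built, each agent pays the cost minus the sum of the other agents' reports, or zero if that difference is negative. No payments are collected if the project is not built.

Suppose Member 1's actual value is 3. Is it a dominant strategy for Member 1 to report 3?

Check each profile of the others' reports and compare truth against every alternative report.
Others report (6, 6, 6): truth gives 0, best alternative gives -2.
Others report (3, 6, 10): truth gives 0, best alternative gives -1.
Others report (3, 10, 6): truth gives 0, best alternative gives -1.
Others report (6, 3, 10): truth gives 0, best alternative gives -1.
Others report (6, 10, 3): truth gives 0, best alternative gives -1.
Others report (10, 3, 6): truth gives 0, best alternative gives -1.
(Remaining 21 profiles checked similarly; truth is weakly best in each.)
In every case the truthful report is at least as good as any alternative, so it is a dominant strategy.

Yes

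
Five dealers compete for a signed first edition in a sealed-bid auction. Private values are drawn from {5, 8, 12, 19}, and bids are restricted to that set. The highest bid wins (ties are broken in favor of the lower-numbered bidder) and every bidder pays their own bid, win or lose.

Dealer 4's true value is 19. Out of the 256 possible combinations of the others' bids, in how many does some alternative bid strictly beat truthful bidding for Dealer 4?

172

Others bid (5, 5, 5, 5): truth gives 0; bid 8 gives 11 > 0. Violating.
Others bid (5, 5, 5, 8): truth gives 0; bid 8 gives 11 > 0. Violating.
Others bid (5, 5, 5, 12): truth gives 0; bid 12 gives 7 > 0. Violating.
Others bid (5, 5, 8, 5): truth gives 0; bid 12 gives 7 > 0. Violating.
Others bid (5, 5, 5, 19): truth gives 0; no alternative beats it.
Others bid (5, 5, 8, 19): truth gives 0; no alternative beats it.
(Checking all 256 profiles: 172 have a profitable deviation, 84 do not.)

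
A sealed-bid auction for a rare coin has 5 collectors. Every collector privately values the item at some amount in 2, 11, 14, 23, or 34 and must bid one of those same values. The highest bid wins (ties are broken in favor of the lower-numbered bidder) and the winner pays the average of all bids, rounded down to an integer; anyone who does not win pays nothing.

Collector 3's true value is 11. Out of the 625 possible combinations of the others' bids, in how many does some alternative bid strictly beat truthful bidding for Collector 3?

Others bid (2, 2, 2, 14): truth gives 0; bid 14 gives 5 > 0. Violating.
Others bid (2, 2, 2, 23): truth gives 0; bid 23 gives 1 > 0. Violating.
Others bid (2, 2, 11, 14): truth gives 0; bid 14 gives 3 > 0. Violating.
Others bid (2, 2, 14, 2): truth gives 0; bid 14 gives 5 > 0. Violating.
Others bid (2, 2, 2, 2): truth gives 8; no alternative beats it.
Others bid (2, 2, 2, 11): truth gives 6; no alternative beats it.
(Checking all 625 profiles: 36 have a profitable deviation, 589 do not.)

36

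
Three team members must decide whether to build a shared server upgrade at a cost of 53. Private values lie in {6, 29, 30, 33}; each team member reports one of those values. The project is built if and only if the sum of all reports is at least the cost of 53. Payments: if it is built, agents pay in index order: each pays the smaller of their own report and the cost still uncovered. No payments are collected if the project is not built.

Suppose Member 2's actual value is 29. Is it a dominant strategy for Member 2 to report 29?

Consider the case where Member 1 reports 29 and Member 3 reports 29.
Truthful report 29: project built, pays 24, utility 29 - 24 = 5.
Report 6 instead: project built, pays 6, utility 29 - 6 = 23.
Since 23 > 5, reporting 6 is strictly better here, so truthful reporting is not dominant.

No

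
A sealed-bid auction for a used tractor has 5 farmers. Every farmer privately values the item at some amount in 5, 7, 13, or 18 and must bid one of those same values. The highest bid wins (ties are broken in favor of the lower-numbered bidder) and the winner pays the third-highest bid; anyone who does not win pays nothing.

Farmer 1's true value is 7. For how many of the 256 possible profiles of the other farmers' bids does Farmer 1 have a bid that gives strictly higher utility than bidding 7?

8

Others bid (5, 5, 5, 13): truth gives 0; bid 13 gives 2 > 0. Violating.
Others bid (5, 5, 5, 18): truth gives 0; bid 18 gives 2 > 0. Violating.
Others bid (5, 5, 13, 5): truth gives 0; bid 13 gives 2 > 0. Violating.
Others bid (5, 5, 18, 5): truth gives 0; bid 18 gives 2 > 0. Violating.
Others bid (5, 5, 5, 5): truth gives 2; no alternative beats it.
Others bid (5, 5, 5, 7): truth gives 2; no alternative beats it.
(Checking all 256 profiles: 8 have a profitable deviation, 248 do not.)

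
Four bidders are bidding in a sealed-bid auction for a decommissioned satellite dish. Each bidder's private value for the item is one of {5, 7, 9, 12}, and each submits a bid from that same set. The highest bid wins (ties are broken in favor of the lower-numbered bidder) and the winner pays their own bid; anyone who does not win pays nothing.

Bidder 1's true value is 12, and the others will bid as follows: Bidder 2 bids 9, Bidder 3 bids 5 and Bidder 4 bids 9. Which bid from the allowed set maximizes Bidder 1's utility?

Bid 5: loses, pays 0, utility 0.
Bid 7: loses, pays 0, utility 0.
Bid 9: wins, pays 9, utility 12 - 9 = 3.
Bid 12: wins, pays 12, utility 12 - 12 = 0.
The best choice is 9 with utility 3.

9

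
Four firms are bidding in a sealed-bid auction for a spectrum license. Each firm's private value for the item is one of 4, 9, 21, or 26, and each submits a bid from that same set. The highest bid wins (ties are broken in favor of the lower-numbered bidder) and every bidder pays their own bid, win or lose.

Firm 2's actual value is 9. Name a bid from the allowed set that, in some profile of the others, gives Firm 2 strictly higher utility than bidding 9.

4

Suppose Firm 1 bids 4, Firm 3 bids 4 and Firm 4 bids 21.
Bid 9: loses but pays 9, utility -9.
Bid 4: loses but pays 4, utility -4.
So bidding 4 beats truth here (-4 > -9).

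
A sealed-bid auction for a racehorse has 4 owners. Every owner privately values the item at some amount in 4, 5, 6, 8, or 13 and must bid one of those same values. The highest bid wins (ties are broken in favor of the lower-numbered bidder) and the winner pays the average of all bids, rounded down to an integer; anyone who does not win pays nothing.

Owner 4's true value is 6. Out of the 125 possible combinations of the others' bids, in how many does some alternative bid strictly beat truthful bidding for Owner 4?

9

Others bid (4, 4, 6): truth gives 0; bid 8 gives 1 > 0. Violating.
Others bid (4, 5, 6): truth gives 0; bid 8 gives 1 > 0. Violating.
Others bid (4, 6, 4): truth gives 0; bid 8 gives 1 > 0. Violating.
Others bid (4, 6, 5): truth gives 0; bid 8 gives 1 > 0. Violating.
Others bid (4, 4, 4): truth gives 2; no alternative beats it.
Others bid (4, 4, 5): truth gives 2; no alternative beats it.
(Checking all 125 profiles: 9 have a profitable deviation, 116 do not.)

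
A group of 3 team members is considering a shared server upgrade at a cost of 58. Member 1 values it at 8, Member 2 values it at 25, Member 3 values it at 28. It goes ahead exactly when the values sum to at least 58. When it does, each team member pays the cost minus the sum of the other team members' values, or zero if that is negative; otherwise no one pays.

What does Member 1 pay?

5

Total value 61 ≥ cost 58, so the project is built.
The other team members' values sum to 53.
Cost minus that sum is 58 - 53 = 5.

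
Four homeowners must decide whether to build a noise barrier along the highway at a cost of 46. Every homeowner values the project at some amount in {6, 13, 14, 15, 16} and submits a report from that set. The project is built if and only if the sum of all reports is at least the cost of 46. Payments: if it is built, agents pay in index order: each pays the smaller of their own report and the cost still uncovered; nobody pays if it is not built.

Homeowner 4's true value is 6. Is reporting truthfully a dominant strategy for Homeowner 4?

Check each profile of the others' reports and compare truth against every alternative report.
Others report (6, 13, 14): truth gives 0, best alternative gives -7.
Others report (6, 14, 13): truth gives 0, best alternative gives -7.
Others report (13, 6, 14): truth gives 0, best alternative gives -7.
Others report (13, 14, 6): truth gives 0, best alternative gives -7.
Others report (14, 6, 13): truth gives 0, best alternative gives -7.
Others report (14, 13, 6): truth gives 0, best alternative gives -7.
(Remaining 119 profiles checked similarly; truth is weakly best in each.)
In every case the truthful report is at least as good as any alternative, so it is a dominant strategy.

Yes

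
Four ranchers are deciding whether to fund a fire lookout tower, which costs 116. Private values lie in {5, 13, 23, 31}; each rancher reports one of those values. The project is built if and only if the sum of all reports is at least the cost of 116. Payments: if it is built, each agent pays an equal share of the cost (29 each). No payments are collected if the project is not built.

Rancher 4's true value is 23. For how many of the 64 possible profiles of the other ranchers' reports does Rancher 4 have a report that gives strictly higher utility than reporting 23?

Others report (31, 31, 31): truth gives -6; report 5 gives 0 > -6. Violating.
Others report (5, 5, 5): truth gives 0; no alternative beats it.
Others report (5, 5, 13): truth gives 0; no alternative beats it.
(Checking all 64 profiles: 1 has a profitable deviation, 63 do not.)

1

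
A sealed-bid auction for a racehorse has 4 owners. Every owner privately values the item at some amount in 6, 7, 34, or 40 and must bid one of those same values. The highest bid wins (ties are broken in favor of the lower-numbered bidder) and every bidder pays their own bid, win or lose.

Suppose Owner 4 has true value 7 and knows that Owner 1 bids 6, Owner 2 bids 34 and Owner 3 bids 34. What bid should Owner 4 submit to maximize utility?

6

Bid 6: loses but pays 6, utility -6.
Bid 7: loses but pays 7, utility -7.
Bid 34: loses but pays 34, utility -34.
Bid 40: wins, pays 40, utility 7 - 40 = -33.
The best choice is 6 with utility -6.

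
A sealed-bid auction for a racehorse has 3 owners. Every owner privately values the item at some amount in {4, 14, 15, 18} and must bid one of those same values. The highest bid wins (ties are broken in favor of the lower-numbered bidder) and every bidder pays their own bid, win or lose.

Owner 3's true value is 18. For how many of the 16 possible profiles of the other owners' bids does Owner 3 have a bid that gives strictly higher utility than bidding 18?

Others bid (4, 4): truth gives 0; bid 14 gives 4 > 0. Violating.
Others bid (4, 14): truth gives 0; bid 15 gives 3 > 0. Violating.
Others bid (4, 18): truth gives -18; bid 4 gives -4 > -18. Violating.
Others bid (14, 4): truth gives 0; bid 15 gives 3 > 0. Violating.
Others bid (4, 15): truth gives 0; no alternative beats it.
Others bid (14, 15): truth gives 0; no alternative beats it.
(Checking all 16 profiles: 11 have a profitable deviation, 5 do not.)

11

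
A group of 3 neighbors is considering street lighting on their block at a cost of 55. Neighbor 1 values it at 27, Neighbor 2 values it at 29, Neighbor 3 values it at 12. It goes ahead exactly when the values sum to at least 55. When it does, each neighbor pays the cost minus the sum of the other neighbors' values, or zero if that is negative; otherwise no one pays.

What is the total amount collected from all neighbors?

30

Total value 68 ≥ cost 55, so it is built.
Neighbor 1: others sum to 41; max(0, 55 - 41) = 14.
Neighbor 2: others sum to 39; max(0, 55 - 39) = 16.
Neighbor 3: others sum to 56; max(0, 55 - 56) = 0.
Total collected = 14 + 16 + 0 = 30.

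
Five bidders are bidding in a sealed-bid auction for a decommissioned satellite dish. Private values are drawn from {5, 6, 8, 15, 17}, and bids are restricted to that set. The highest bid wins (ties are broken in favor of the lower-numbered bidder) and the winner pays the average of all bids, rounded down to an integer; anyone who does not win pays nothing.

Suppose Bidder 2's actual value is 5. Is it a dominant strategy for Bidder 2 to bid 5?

Yes

Check each profile of the others' bids and compare truth against every alternative bid.
Others bid (5, 5, 5, 5): truth gives 0, best alternative gives 0.
Others bid (5, 5, 5, 6): truth gives 0, best alternative gives 0.
Others bid (5, 5, 5, 8): truth gives 0, best alternative gives 0.
Others bid (5, 5, 5, 15): truth gives 0, best alternative gives 0.
Others bid (5, 5, 5, 17): truth gives 0, best alternative gives 0.
Others bid (5, 5, 6, 5): truth gives 0, best alternative gives 0.
(Remaining 619 profiles checked similarly; truth is weakly best in each.)
In every case the truthful bid is at least as good as any alternative, so it is a dominant strategy.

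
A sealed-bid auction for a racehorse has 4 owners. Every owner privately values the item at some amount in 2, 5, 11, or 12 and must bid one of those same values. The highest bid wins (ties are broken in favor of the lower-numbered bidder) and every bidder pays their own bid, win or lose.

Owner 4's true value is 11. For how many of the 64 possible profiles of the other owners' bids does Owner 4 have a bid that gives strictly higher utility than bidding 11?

57

Others bid (2, 2, 2): truth gives 0; bid 5 gives 6 > 0. Violating.
Others bid (2, 2, 11): truth gives -11; bid 12 gives -1 > -11. Violating.
Others bid (2, 2, 12): truth gives -11; bid 2 gives -2 > -11. Violating.
Others bid (2, 5, 11): truth gives -11; bid 12 gives -1 > -11. Violating.
Others bid (2, 2, 5): truth gives 0; no alternative beats it.
Others bid (2, 5, 2): truth gives 0; no alternative beats it.
(Checking all 64 profiles: 57 have a profitable deviation, 7 do not.)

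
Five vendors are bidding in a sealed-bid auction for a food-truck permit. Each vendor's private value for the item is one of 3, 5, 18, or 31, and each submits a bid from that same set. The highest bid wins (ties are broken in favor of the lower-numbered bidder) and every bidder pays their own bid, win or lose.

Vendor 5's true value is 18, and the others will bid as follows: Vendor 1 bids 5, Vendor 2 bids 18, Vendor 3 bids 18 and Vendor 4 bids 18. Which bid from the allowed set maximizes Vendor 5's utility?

3

Bid 3: loses but pays 3, utility -3.
Bid 5: loses but pays 5, utility -5.
Bid 18: loses but pays 18, utility -18.
Bid 31: wins, pays 31, utility 18 - 31 = -13.
The best choice is 3 with utility -3.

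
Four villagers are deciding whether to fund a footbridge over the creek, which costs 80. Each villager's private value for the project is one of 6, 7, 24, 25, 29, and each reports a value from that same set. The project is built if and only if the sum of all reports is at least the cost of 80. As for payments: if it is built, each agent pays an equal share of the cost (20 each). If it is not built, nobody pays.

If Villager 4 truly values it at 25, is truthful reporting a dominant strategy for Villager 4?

No

Consider the case where Villager 1 reports 6, Villager 2 reports 24 and Villager 3 reports 24.
Truthful report 25: project not built, utility 0.
Report 29 instead: project built, pays 20, utility 25 - 20 = 5.
Since 5 > 0, reporting 29 is strictly better here, so truthful reporting is not dominant.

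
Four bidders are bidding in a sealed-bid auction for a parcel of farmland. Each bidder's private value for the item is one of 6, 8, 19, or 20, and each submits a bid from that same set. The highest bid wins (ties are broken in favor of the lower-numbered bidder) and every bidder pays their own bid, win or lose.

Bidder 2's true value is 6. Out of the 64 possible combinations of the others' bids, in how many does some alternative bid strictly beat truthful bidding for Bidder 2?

4

Others bid (6, 6, 6): truth gives -6; bid 8 gives -2 > -6. Violating.
Others bid (6, 6, 8): truth gives -6; bid 8 gives -2 > -6. Violating.
Others bid (6, 8, 6): truth gives -6; bid 8 gives -2 > -6. Violating.
Others bid (6, 8, 8): truth gives -6; bid 8 gives -2 > -6. Violating.
Others bid (6, 6, 19): truth gives -6; no alternative beats it.
Others bid (6, 6, 20): truth gives -6; no alternative beats it.
(Checking all 64 profiles: 4 have a profitable deviation, 60 do not.)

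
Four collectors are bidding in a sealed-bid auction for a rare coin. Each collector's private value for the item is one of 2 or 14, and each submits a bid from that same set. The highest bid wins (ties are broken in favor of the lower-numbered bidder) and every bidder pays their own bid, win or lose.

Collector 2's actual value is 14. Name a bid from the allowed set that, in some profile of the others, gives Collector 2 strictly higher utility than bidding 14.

Suppose Collector 1 bids 14, Collector 3 bids 2 and Collector 4 bids 2.
Bid 14: loses but pays 14, utility -14.
Bid 2: loses but pays 2, utility -2.
So bidding 2 beats truth here (-2 > -14).

2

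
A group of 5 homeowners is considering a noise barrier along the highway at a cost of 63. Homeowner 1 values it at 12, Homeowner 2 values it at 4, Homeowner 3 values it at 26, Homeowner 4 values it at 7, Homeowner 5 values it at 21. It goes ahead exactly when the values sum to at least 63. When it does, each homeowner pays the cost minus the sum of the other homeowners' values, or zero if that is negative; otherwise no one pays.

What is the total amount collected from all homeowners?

Total value 70 ≥ cost 63, so it is built.
Homeowner 1: others sum to 58; max(0, 63 - 58) = 5.
Homeowner 2: others sum to 66; max(0, 63 - 66) = 0.
Homeowner 3: others sum to 44; max(0, 63 - 44) = 19.
Homeowner 4: others sum to 63; max(0, 63 - 63) = 0.
Homeowner 5: others sum to 49; max(0, 63 - 49) = 14.
Total collected = 5 + 0 + 19 + 0 + 14 = 38.

38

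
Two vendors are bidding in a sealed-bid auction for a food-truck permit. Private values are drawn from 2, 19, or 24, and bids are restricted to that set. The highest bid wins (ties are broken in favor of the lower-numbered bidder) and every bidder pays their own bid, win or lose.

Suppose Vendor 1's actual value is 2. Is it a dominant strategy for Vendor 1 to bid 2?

Yes

Check each profile of the others' bids and compare truth against every alternative bid.
Others bid (2): truth gives 0, best alternative gives -17.
Others bid (24): truth gives -2, best alternative gives -19.
Others bid (19): truth gives -2, best alternative gives -17.
In every case the truthful bid is at least as good as any alternative, so it is a dominant strategy.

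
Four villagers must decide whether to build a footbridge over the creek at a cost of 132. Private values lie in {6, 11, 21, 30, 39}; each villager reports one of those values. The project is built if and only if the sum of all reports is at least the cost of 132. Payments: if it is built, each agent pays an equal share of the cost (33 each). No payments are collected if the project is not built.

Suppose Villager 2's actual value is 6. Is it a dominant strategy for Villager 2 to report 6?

Yes

Check each profile of the others' reports and compare truth against every alternative report.
Others report (6, 6, 6): truth gives 0, best alternative gives 0.
Others report (6, 6, 11): truth gives 0, best alternative gives 0.
Others report (6, 6, 21): truth gives 0, best alternative gives 0.
Others report (6, 6, 30): truth gives 0, best alternative gives 0.
Others report (6, 6, 39): truth gives 0, best alternative gives 0.
Others report (6, 11, 6): truth gives 0, best alternative gives 0.
(Remaining 119 profiles checked similarly; truth is weakly best in each.)
In every case the truthful report is at least as good as any alternative, so it is a dominant strategy.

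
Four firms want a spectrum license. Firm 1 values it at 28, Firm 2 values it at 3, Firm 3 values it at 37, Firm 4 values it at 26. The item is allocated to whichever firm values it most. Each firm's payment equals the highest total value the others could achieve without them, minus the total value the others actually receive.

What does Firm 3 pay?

28

Firm 3 has the highest value and receives the item.
Without Firm 3, the item would go to the next-highest value, 28, so the others could achieve 28.
With Firm 3 present and winning, the others receive nothing, so their total is 0.
Payment = 28 - 0 = 28.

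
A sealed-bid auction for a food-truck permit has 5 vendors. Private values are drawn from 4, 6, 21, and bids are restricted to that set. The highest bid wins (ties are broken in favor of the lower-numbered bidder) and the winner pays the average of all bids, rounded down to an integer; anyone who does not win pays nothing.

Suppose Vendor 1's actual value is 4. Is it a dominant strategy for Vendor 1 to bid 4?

Check each profile of the others' bids and compare truth against every alternative bid.
Others bid (6, 6, 6, 6): truth gives 0, best alternative gives -2.
Others bid (4, 4, 6, 6): truth gives 0, best alternative gives -1.
Others bid (4, 6, 4, 6): truth gives 0, best alternative gives -1.
Others bid (4, 6, 6, 4): truth gives 0, best alternative gives -1.
Others bid (4, 6, 6, 6): truth gives 0, best alternative gives -1.
Others bid (6, 4, 4, 6): truth gives 0, best alternative gives -1.
(Remaining 75 profiles checked similarly; truth is weakly best in each.)
In every case the truthful bid is at least as good as any alternative, so it is a dominant strategy.

Yes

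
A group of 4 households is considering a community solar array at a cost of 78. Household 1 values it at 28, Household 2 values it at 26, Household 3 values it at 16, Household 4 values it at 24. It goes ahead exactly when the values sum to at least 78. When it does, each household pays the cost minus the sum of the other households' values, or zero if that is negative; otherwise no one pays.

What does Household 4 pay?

Total value 94 ≥ cost 78, so the project is built.
The other households' values sum to 70.
Cost minus that sum is 78 - 70 = 8.

8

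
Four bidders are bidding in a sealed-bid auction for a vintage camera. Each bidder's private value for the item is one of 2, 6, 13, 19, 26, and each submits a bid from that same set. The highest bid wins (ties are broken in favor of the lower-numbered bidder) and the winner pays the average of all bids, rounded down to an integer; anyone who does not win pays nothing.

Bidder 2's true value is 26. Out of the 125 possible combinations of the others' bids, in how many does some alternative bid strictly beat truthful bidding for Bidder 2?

Others bid (2, 2, 2): truth gives 18; bid 6 gives 23 > 18. Violating.
Others bid (2, 2, 6): truth gives 17; bid 6 gives 22 > 17. Violating.
Others bid (2, 2, 13): truth gives 16; bid 13 gives 19 > 16. Violating.
Others bid (2, 2, 19): truth gives 14; bid 19 gives 16 > 14. Violating.
Others bid (2, 2, 26): truth gives 12; no alternative beats it.
Others bid (2, 6, 26): truth gives 11; no alternative beats it.
(Checking all 125 profiles: 48 have a profitable deviation, 77 do not.)

48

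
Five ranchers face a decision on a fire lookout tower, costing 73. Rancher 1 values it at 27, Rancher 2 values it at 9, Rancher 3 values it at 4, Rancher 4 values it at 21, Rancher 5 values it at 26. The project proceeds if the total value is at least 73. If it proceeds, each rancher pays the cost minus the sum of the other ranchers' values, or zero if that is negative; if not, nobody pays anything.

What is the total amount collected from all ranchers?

Total value 87 ≥ cost 73, so it is built.
Rancher 1: others sum to 60; max(0, 73 - 60) = 13.
Rancher 2: others sum to 78; max(0, 73 - 78) = 0.
Rancher 3: others sum to 83; max(0, 73 - 83) = 0.
Rancher 4: others sum to 66; max(0, 73 - 66) = 7.
Rancher 5: others sum to 61; max(0, 73 - 61) = 12.
Total collected = 13 + 0 + 0 + 7 + 12 = 32.

32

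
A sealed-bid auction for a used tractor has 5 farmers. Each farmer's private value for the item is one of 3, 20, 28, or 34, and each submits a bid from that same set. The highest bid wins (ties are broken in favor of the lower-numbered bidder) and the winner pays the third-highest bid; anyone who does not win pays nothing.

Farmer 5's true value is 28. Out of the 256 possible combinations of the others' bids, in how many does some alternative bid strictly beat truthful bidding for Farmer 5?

32

Others bid (3, 3, 3, 28): truth gives 0; bid 34 gives 25 > 0. Violating.
Others bid (3, 3, 20, 28): truth gives 0; bid 34 gives 8 > 0. Violating.
Others bid (3, 3, 28, 3): truth gives 0; bid 34 gives 25 > 0. Violating.
Others bid (3, 3, 28, 20): truth gives 0; bid 34 gives 8 > 0. Violating.
Others bid (3, 3, 3, 3): truth gives 25; no alternative beats it.
Others bid (3, 3, 3, 20): truth gives 25; no alternative beats it.
(Checking all 256 profiles: 32 have a profitable deviation, 224 do not.)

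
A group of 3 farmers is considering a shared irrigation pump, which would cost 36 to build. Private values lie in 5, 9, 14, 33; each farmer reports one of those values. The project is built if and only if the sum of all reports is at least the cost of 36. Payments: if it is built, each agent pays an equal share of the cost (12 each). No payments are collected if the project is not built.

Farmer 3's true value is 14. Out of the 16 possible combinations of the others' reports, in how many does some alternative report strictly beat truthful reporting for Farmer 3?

6

Others report (5, 5): truth gives 0; report 33 gives 2 > 0. Violating.
Others report (5, 9): truth gives 0; report 33 gives 2 > 0. Violating.
Others report (5, 14): truth gives 0; report 33 gives 2 > 0. Violating.
Others report (9, 5): truth gives 0; report 33 gives 2 > 0. Violating.
Others report (5, 33): truth gives 2; no alternative beats it.
Others report (9, 14): truth gives 2; no alternative beats it.
(Checking all 16 profiles: 6 have a profitable deviation, 10 do not.)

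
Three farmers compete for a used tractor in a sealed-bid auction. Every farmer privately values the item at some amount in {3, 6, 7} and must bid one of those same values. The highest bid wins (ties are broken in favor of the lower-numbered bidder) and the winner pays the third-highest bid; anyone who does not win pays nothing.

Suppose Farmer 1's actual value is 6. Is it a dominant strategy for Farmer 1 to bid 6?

Consider the case where Farmer 2 bids 3 and Farmer 3 bids 7.
Truthful bid 6: loses, pays 0, utility 0.
Bid 7 instead: wins, pays 3, utility 6 - 3 = 3.
Since 3 > 0, bidding 7 is strictly better here, so truthful bidding is not dominant.

No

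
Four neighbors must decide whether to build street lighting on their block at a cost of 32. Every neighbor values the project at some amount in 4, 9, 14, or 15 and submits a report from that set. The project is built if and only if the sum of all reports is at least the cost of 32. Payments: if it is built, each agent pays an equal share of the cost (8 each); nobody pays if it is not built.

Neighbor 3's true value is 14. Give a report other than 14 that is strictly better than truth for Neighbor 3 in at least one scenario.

15

Suppose Neighbor 1 reports 4, Neighbor 2 reports 4 and Neighbor 4 reports 9.
Report 14: project not built, utility 0.
Report 15: project built, pays 8, utility 14 - 8 = 6.
So reporting 15 beats truth here (6 > 0).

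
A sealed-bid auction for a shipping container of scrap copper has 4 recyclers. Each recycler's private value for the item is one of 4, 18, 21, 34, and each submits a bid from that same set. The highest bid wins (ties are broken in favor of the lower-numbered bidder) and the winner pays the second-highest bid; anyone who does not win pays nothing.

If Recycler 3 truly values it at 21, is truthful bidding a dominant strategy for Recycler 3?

Yes

Check each profile of the others' bids and compare truth against every alternative bid.
Others bid (4, 4, 4): truth gives 17, best alternative gives 17.
Others bid (4, 4, 18): truth gives 3, best alternative gives 3.
Others bid (4, 18, 4): truth gives 3, best alternative gives 3.
Others bid (4, 18, 18): truth gives 3, best alternative gives 3.
Others bid (18, 4, 4): truth gives 3, best alternative gives 3.
Others bid (18, 4, 18): truth gives 3, best alternative gives 3.
(Remaining 58 profiles checked similarly; truth is weakly best in each.)
In every case the truthful bid is at least as good as any alternative, so it is a dominant strategy.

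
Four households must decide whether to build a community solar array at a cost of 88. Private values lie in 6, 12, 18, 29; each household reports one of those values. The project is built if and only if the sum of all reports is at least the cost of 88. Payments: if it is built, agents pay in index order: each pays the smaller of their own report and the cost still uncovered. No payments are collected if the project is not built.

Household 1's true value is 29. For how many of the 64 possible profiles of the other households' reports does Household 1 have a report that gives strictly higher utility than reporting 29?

Others report (12, 29, 29): truth gives 0; report 18 gives 11 > 0. Violating.
Others report (18, 29, 29): truth gives 0; report 12 gives 17 > 0. Violating.
Others report (29, 12, 29): truth gives 0; report 18 gives 11 > 0. Violating.
Others report (29, 18, 29): truth gives 0; report 12 gives 17 > 0. Violating.
Others report (6, 6, 6): truth gives 0; no alternative beats it.
Others report (6, 6, 12): truth gives 0; no alternative beats it.
(Checking all 64 profiles: 7 have a profitable deviation, 57 do not.)

7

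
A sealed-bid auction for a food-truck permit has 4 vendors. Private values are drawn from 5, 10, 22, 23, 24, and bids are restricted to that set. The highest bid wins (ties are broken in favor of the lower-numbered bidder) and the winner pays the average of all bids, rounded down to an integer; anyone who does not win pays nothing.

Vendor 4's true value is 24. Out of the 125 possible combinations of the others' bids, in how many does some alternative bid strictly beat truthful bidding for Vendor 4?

10

Others bid (5, 5, 5): truth gives 15; bid 10 gives 18 > 15. Violating.
Others bid (5, 5, 10): truth gives 13; bid 22 gives 14 > 13. Violating.
Others bid (5, 5, 22): truth gives 10; bid 23 gives 11 > 10. Violating.
Others bid (5, 10, 5): truth gives 13; bid 22 gives 14 > 13. Violating.
Others bid (5, 5, 23): truth gives 10; no alternative beats it.
Others bid (5, 5, 24): truth gives 0; no alternative beats it.
(Checking all 125 profiles: 10 have a profitable deviation, 115 do not.)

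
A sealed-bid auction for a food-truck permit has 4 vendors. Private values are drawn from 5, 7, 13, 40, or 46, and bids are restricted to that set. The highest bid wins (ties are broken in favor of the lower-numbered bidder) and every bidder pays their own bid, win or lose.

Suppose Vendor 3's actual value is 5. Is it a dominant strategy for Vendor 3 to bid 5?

Consider the case where Vendor 1 bids 5, Vendor 2 bids 5 and Vendor 4 bids 5.
Truthful bid 5: loses but pays 5, utility -5.
Bid 7 instead: wins, pays 7, utility 5 - 7 = -2.
Since -2 > -5, bidding 7 is strictly better here, so truthful bidding is not dominant.

No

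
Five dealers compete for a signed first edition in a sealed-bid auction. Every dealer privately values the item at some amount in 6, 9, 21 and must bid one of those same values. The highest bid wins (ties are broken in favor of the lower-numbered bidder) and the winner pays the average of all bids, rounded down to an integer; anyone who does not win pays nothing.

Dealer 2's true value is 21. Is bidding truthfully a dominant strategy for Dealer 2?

Consider the case where Dealer 1 bids 6, Dealer 3 bids 6, Dealer 4 bids 6 and Dealer 5 bids 6.
Truthful bid 21: wins, pays 9, utility 21 - 9 = 12.
Bid 9 instead: wins, pays 6, utility 21 - 6 = 15.
Since 15 > 12, bidding 9 is strictly better here, so truthful bidding is not dominant.

No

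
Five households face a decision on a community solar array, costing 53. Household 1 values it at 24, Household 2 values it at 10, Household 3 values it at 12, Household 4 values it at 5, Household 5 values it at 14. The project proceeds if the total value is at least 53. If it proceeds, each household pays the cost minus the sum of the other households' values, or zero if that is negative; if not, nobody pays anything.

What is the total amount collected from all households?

14

Total value 65 ≥ cost 53, so it is built.
Household 1: others sum to 41; max(0, 53 - 41) = 12.
Household 2: others sum to 55; max(0, 53 - 55) = 0.
Household 3: others sum to 53; max(0, 53 - 53) = 0.
Household 4: others sum to 60; max(0, 53 - 60) = 0.
Household 5: others sum to 51; max(0, 53 - 51) = 2.
Total collected = 12 + 0 + 0 + 0 + 2 = 14.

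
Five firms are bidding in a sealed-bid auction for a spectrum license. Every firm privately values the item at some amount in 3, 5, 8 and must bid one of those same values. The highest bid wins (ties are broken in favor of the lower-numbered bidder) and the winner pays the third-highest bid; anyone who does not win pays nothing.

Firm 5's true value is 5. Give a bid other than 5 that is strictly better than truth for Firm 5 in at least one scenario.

Suppose Firm 1 bids 3, Firm 2 bids 3, Firm 3 bids 3 and Firm 4 bids 5.
Bid 5: loses, pays 0, utility 0.
Bid 8: wins, pays 3, utility 5 - 3 = 2.
So bidding 8 beats truth here (2 > 0).

8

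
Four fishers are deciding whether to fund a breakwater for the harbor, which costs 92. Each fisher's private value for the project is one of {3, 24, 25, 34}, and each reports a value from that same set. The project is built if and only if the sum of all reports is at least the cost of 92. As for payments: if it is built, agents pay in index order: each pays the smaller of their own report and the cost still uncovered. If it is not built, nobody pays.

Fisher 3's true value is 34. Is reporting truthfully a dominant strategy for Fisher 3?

Consider the case where Fisher 1 reports 3, Fisher 2 reports 34 and Fisher 4 reports 34.
Truthful report 34: project built, pays 34, utility 34 - 34 = 0.
Report 24 instead: project built, pays 24, utility 34 - 24 = 10.
Since 10 > 0, reporting 24 is strictly better here, so truthful reporting is not dominant.

No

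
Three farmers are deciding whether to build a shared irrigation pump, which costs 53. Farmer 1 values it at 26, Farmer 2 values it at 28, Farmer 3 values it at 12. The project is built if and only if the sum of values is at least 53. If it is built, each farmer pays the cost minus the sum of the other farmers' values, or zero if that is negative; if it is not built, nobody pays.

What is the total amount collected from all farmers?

28

Total value 66 ≥ cost 53, so it is built.
Farmer 1: others sum to 40; max(0, 53 - 40) = 13.
Farmer 2: others sum to 38; max(0, 53 - 38) = 15.
Farmer 3: others sum to 54; max(0, 53 - 54) = 0.
Total collected = 13 + 15 + 0 = 28.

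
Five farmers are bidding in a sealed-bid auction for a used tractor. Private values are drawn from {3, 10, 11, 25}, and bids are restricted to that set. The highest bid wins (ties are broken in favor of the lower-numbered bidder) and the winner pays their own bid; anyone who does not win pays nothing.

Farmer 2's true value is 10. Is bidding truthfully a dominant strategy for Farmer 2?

Yes

Check each profile of the others' bids and compare truth against every alternative bid.
Others bid (3, 3, 3, 3): truth gives 0, best alternative gives 0.
Others bid (3, 3, 3, 10): truth gives 0, best alternative gives 0.
Others bid (3, 3, 3, 11): truth gives 0, best alternative gives 0.
Others bid (3, 3, 3, 25): truth gives 0, best alternative gives 0.
Others bid (3, 3, 10, 3): truth gives 0, best alternative gives 0.
Others bid (3, 3, 10, 10): truth gives 0, best alternative gives 0.
(Remaining 250 profiles checked similarly; truth is weakly best in each.)
In every case the truthful bid is at least as good as any alternative, so it is a dominant strategy.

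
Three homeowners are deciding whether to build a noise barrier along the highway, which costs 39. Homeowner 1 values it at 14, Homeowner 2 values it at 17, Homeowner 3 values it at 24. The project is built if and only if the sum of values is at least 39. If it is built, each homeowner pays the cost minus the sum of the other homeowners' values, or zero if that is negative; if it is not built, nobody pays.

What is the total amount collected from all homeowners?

Total value 55 ≥ cost 39, so it is built.
Homeowner 1: others sum to 41; max(0, 39 - 41) = 0.
Homeowner 2: others sum to 38; max(0, 39 - 38) = 1.
Homeowner 3: others sum to 31; max(0, 39 - 31) = 8.
Total collected = 0 + 1 + 8 = 9.

9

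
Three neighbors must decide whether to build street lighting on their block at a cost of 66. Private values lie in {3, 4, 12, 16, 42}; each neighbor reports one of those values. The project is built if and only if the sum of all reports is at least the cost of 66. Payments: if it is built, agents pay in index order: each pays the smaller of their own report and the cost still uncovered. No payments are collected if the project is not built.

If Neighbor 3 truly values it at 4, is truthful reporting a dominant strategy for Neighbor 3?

Yes

Check each profile of the others' reports and compare truth against every alternative report.
Others report (42, 42): truth gives 4, best alternative gives 4.
Others report (3, 3): truth gives 0, best alternative gives 0.
Others report (3, 4): truth gives 0, best alternative gives 0.
Others report (3, 12): truth gives 0, best alternative gives 0.
Others report (3, 16): truth gives 0, best alternative gives 0.
Others report (3, 42): truth gives 0, best alternative gives 0.
(Remaining 19 profiles checked similarly; truth is weakly best in each.)
In every case the truthful report is at least as good as any alternative, so it is a dominant strategy.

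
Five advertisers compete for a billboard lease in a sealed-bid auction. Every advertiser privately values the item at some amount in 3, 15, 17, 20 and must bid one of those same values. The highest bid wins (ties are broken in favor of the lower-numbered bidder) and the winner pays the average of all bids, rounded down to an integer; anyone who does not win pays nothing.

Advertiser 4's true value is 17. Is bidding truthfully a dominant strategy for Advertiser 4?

No

Consider the case where Advertiser 1 bids 3, Advertiser 2 bids 3, Advertiser 3 bids 3 and Advertiser 5 bids 15.
Truthful bid 17: wins, pays 8, utility 17 - 8 = 9.
Bid 15 instead: wins, pays 7, utility 17 - 7 = 10.
Since 10 > 9, bidding 15 is strictly better here, so truthful bidding is not dominant.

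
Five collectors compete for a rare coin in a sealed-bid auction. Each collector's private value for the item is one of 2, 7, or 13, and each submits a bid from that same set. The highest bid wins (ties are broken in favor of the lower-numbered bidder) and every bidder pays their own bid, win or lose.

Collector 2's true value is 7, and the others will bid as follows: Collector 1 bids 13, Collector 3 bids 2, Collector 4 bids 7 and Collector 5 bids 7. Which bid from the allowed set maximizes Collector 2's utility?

2

Bid 2: loses but pays 2, utility -2.
Bid 7: loses but pays 7, utility -7.
Bid 13: loses but pays 13, utility -13.
The best choice is 2 with utility -2.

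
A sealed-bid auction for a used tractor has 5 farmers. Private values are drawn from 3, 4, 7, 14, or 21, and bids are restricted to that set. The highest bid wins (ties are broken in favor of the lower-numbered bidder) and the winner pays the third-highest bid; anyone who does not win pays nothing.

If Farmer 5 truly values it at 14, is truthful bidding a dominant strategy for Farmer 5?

Consider the case where Farmer 1 bids 3, Farmer 2 bids 3, Farmer 3 bids 3 and Farmer 4 bids 14.
Truthful bid 14: loses, pays 0, utility 0.
Bid 21 instead: wins, pays 3, utility 14 - 3 = 11.
Since 11 > 0, bidding 21 is strictly better here, so truthful bidding is not dominant.

No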